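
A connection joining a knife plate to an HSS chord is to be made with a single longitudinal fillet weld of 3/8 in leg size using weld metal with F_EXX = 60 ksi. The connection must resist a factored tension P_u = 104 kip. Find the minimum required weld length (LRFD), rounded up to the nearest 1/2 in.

L = 15 in

Throat t_e = 0.707 × 0.375 = 0.2651 in.
φr_n = 0.75 × 0.6 × 60 × 0.2651 = 7.158 kip/in.
L_req = P_u / φr_n = 104 / 7.158 = 14.53 in total.
Round up → use L = 15 in.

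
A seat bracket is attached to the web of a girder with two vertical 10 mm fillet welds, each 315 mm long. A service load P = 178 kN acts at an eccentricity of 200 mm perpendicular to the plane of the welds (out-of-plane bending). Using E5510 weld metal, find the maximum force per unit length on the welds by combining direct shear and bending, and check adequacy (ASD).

f_max ≈ 1110 N/mm; adequate

E55XX → F_EXX = 550 MPa.
L_w = 2 × 315 = 630 mm; section modulus (unit throat) S = 2 × L²/6 = 33080 mm².
Direct shear f_v = P/L_w = 178×10³/630 = 282.5 N/mm.
Moment M = P × e = 178×10³ × 200 = 35600000 N·mm; bending f_b = M/S = 1076 N/mm.
f_max = √(f_v² + f_b²) = √(282.5² + 1076²) = 1113 N/mm.
r_n/Ω = (1/2.0) × 0.6 × 550 × (0.707 × 10) = 1167 N/mm → adequate.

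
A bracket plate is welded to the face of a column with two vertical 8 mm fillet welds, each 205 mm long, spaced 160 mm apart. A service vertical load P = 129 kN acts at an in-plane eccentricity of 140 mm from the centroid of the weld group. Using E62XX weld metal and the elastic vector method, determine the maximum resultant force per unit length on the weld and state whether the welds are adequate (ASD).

E62XX → F_EXX = 620 MPa.
Total weld length L_w = 410 mm. Treat welds as unit-width lines.
Polar moment about centroid: J = 2[d³/12 + d(b/2)²] = 2[205³/12 + 205×80²] = 4060000 mm³.
Direct shear f_v = P/L_w = 129×10³ / 410 = 314.6 N/mm (vertical).
Torsion M = P·e = 129×10³ × 140 = 18060000 N·mm.
Critical point at (x, y) = (80, 102.5) from centroid. f_tx = M·y/J = 456 N/mm; f_ty = M·x/J = 355.9 N/mm.
Resultant f_max = √[f_tx² + (f_v + f_ty)²] = √[456² + (314.6 + 355.9)²] = 810.9 N/mm.
Capacity per unit length: r_n/Ω = (1/2.0) × 0.6 × 620 × (0.707 × 8) = 1052 N/mm.
810.9 ≤ 1052 → adequate.

f_max ≈ 811 N/mm; adequate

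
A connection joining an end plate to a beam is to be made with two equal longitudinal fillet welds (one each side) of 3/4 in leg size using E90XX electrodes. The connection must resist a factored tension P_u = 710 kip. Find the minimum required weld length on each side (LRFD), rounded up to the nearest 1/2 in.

E90XX → F_EXX = 90 ksi.
Throat t_e = 0.707 × 0.75 = 0.5302 in.
φr_n = 0.75 × 0.6 × 90 × 0.5302 = 21.48 kip/in.
L_req = P_u / φr_n = 710 / 21.48 = 33.06 in total.
Per side: 33.06 / 2 = 16.53 in.
Round up → use L = 17 in on each side.

L = 17 in on each side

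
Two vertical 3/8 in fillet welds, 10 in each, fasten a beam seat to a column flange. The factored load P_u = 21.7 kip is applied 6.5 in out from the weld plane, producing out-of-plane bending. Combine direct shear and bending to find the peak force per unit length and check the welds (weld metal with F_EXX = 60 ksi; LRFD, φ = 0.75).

L_w = 2 × 10 = 20 in; section modulus (unit throat) S = 2 × L²/6 = 33.33 in².
Direct shear f_v = P/L_w = 21.7/20 = 1.085 kip/in.
Moment M = P × e = 21.7 × 6.5 = 141.05 kip·in; bending f_b = M/S = 4.231 kip/in.
f_max = √(f_v² + f_b²) = √(1.085² + 4.231²) = 4.368 kip/in.
φr_n = 0.75 × 0.6 × 60 × (0.707 × 0.375) = 7.158 kip/in → adequate.

f_max ≈ 4.37 kip/in; adequate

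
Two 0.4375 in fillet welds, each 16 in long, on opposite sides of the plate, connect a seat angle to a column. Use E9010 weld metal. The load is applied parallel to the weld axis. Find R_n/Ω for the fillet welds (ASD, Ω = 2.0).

E90XX → F_EXX = 90 ksi.
Effective throat t_e = 0.707 × 0.4375 = 0.3093 in.
Total length L = 32 in; A_we = 0.3093 × 32 = 9.898 in².
F_nw = 0.6 F_EXX = 0.6 × 90 = 54 ksi.
R_n = 54 × 9.898 = 534.5 kips; R_n/Ω = 534.5/2.0 = 267.2 kips.

R_n/Ω ≈ 267 kips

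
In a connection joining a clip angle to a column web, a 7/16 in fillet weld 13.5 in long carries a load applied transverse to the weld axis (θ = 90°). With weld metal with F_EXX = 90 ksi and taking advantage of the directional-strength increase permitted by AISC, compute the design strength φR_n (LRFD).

φR_n ≈ 254 kips

t_e = 0.707 × 0.4375 = 0.3093 in; A_we = 0.3093 × 13.5 = 4.176 in².
Directional factor: 1.0 + 0.5 sin^1.5(90°) = 1.5.
F_nw = 0.6 × 90 × 1.5 = 81 ksi.
φR_n = 0.75 × 81 × 4.176 = 253.7 kips.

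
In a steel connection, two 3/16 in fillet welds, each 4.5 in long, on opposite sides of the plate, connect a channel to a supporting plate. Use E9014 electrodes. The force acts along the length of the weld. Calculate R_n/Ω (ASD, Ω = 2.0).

R_n/Ω ≈ 32.2 kip

E90XX → F_EXX = 90 ksi.
Effective throat t_e = 0.707 × 0.1875 = 0.1326 in.
Total length L = 9 in; A_we = 0.1326 × 9 = 1.193 in².
F_nw = 0.6 F_EXX = 0.6 × 90 = 54 ksi.
R_n = 54 × 1.193 = 64.43 kip; R_n/Ω = 64.43/2.0 = 32.21 kip.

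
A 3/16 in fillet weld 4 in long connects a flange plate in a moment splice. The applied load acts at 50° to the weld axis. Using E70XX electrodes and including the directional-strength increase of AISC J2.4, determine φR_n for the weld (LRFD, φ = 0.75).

φR_n ≈ 22.3 kips

E70XX → F_EXX = 70 ksi.
t_e = 0.707 × 0.1875 = 0.1326 in; A_we = 0.1326 × 4 = 0.5302 in².
Directional factor: 1.0 + 0.5 sin^1.5(50°) = 1.335.
F_nw = 0.6 × 70 × 1.335 = 56.08 ksi.
φR_n = 0.75 × 56.08 × 0.5302 = 22.3 kips.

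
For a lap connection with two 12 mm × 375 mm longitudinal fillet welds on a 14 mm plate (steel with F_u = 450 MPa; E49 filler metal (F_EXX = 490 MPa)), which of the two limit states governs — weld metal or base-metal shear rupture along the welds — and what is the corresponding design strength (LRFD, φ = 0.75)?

φR_n ≈ 1400 kN (weld metal governs)

t_e = 0.707 × 12 = 8.484 mm; L = 750 mm.
Weld metal: φR_n = 0.75 × 0.6 × 490 × 8.484 × 750 × 10⁻³ = 1403 kN.
Base metal (shear rupture): φR_n = 0.75 × 0.6 × 450 × 14 × 750 × 10⁻³ = 2126 kN.
Governing: weld metal.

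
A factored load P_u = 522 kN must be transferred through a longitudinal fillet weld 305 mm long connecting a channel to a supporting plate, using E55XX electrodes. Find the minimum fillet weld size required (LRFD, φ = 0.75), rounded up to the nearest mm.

E55XX → F_EXX = 550 MPa.
Total weld length L = 305 mm.
Required throat t_e = P_u / (φ × 0.6 F_EXX × L) = 522 / (0.75 × 0.6 × 550 × 305 × 10⁻³) = 6.915 mm.
Required leg w = t_e / 0.707 = 9.781 mm → use 10 mm.

w = 10 mm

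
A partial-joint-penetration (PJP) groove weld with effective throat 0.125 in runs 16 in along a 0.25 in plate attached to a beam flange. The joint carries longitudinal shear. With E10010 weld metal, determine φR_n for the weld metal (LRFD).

E100XX → F_EXX = 100 ksi.
Effective throat (given) t_e = 0.125 in.
A_we = 0.125 × 16 = 2 in².
F_nw = 0.6 F_EXX = 60 ksi.
φR_n = 0.75 × 60 × 2 = 90 kip.

φR_n ≈ 90 kip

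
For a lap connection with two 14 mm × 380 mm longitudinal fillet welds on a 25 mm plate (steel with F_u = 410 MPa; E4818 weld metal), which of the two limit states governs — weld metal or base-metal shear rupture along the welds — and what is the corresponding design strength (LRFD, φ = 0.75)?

φR_n ≈ 1620 kN (weld metal governs)

E48XX → F_EXX = 480 MPa.
t_e = 0.707 × 14 = 9.898 mm; L = 760 mm.
Weld metal: φR_n = 0.75 × 0.6 × 480 × 9.898 × 760 × 10⁻³ = 1625 kN.
Base metal (shear rupture): φR_n = 0.75 × 0.6 × 410 × 25 × 760 × 10⁻³ = 3506 kN.
Governing: weld metal.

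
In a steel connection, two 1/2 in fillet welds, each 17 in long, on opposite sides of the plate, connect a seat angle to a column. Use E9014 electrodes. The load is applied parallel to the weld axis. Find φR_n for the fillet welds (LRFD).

E90XX → F_EXX = 90 ksi.
Effective throat t_e = 0.707 × 0.5 = 0.3535 in.
Total length L = 34 in; A_we = 0.3535 × 34 = 12.02 in².
F_nw = 0.6 F_EXX = 0.6 × 90 = 54 ksi.
φR_n = 0.75 × 54 × 12.02 = 486.8 kips.

φR_n ≈ 487 kips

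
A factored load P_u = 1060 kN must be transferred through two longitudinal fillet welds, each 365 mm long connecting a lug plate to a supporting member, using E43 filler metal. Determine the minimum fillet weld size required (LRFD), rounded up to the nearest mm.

w = 11 mm

E43XX → F_EXX = 430 MPa.
Total weld length L = 730 mm.
Required throat t_e = P_u / (φ × 0.6 F_EXX × L) = 1060 / (0.75 × 0.6 × 430 × 730 × 10⁻³) = 7.504 mm.
Required leg w = t_e / 0.707 = 10.61 mm → use 11 mm.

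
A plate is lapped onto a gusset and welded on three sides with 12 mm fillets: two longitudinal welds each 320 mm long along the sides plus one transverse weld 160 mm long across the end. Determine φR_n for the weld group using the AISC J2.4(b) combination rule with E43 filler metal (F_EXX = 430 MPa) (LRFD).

φR_n ≈ 1310 kN

t_e = 0.707 × 12 = 8.484 mm.
R_nwl = 0.6 × 430 × 8.484 × 640 × 10⁻³ = 1401 kN (longitudinal, 2 welds).
R_nwt = 0.6 × 430 × 8.484 × 160 × 10⁻³ = 350.2 kN (transverse, base value).
(i) R_nwl + R_nwt = 1751 kN; (ii) 0.85 R_nwl + 1.5 R_nwt = 1716 kN.
R_n = max = 1751 kN [governs: (i)]; φR_n = 1313 kN.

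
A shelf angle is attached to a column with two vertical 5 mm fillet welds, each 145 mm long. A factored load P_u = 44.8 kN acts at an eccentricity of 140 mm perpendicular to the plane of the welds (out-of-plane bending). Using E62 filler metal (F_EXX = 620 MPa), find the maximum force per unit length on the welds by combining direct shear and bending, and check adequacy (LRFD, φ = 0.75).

f_max ≈ 908 N/mm; adequate

L_w = 2 × 145 = 290 mm; section modulus (unit throat) S = 2 × L²/6 = 7008 mm².
Direct shear f_v = P/L_w = 44.8×10³/290 = 154.5 N/mm.
Moment M = P × e = 44.8×10³ × 140 = 6272000 N·mm; bending f_b = M/S = 894.9 N/mm.
f_max = √(f_v² + f_b²) = √(154.5² + 894.9²) = 908.2 N/mm.
φr_n = 0.75 × 0.6 × 620 × (0.707 × 5) = 986.3 N/mm → adequate.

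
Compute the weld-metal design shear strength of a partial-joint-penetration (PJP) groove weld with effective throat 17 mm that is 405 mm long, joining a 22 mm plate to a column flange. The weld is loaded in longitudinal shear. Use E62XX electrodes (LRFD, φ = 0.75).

φR_n ≈ 1920 kN

E62XX → F_EXX = 620 MPa.
Effective throat (given) t_e = 17 mm.
A_we = 17 × 405 = 6885 mm².
F_nw = 0.6 F_EXX = 372 MPa.
φR_n = 0.75 × 372 × 6885 × 10⁻³ = 1921 kN.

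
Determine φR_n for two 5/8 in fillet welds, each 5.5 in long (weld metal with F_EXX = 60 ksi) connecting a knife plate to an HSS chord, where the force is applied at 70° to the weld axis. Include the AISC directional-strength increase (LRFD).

t_e = 0.707 × 0.625 = 0.4419 in; A_we = 0.4419 × 11 = 4.861 in².
Directional factor: 1.0 + 0.5 sin^1.5(70°) = 1.455.
F_nw = 0.6 × 60 × 1.455 = 52.4 ksi.
φR_n = 0.75 × 52.4 × 4.861 = 191 kips.

φR_n ≈ 191 kips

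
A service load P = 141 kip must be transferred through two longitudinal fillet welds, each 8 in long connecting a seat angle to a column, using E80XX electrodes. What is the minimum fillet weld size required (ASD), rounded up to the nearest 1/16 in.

w = 9/16 in

E80XX → F_EXX = 80 ksi.
Total weld length L = 16 in.
Required throat t_e = P × Ω / (0.6 F_EXX × L) = 141 × 2.0 / (0.6 × 80 × 16) = 0.3672 in.
Required leg w = t_e / 0.707 = 0.5194 in → use 9/16 in.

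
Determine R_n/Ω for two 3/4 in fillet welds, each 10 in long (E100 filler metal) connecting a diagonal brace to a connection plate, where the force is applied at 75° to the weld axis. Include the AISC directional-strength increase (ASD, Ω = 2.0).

E100XX → F_EXX = 100 ksi.
t_e = 0.707 × 0.75 = 0.5302 in; A_we = 0.5302 × 20 = 10.61 in².
Directional factor: 1.0 + 0.5 sin^1.5(75°) = 1.475.
F_nw = 0.6 × 100 × 1.475 = 88.48 ksi.
R_n/Ω = (88.48 × 10.61) / 2.0 = 469.2 kip.

R_n/Ω ≈ 469 kip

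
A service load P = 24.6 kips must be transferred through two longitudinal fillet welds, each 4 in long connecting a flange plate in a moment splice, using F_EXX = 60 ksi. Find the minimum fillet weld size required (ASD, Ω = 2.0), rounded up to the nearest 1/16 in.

w = 1/4 in

Total weld length L = 8 in.
Required throat t_e = P × Ω / (0.6 F_EXX × L) = 24.6 × 2.0 / (0.6 × 60 × 8) = 0.1708 in.
Required leg w = t_e / 0.707 = 0.2416 in → use 1/4 in.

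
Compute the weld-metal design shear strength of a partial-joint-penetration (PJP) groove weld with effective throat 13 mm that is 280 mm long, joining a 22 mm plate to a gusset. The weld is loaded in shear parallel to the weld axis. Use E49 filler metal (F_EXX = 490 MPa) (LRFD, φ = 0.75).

φR_n ≈ 803 kN

Effective throat (given) t_e = 13 mm.
A_we = 13 × 280 = 3640 mm².
F_nw = 0.6 F_EXX = 294 MPa.
φR_n = 0.75 × 294 × 3640 × 10⁻³ = 802.6 kN.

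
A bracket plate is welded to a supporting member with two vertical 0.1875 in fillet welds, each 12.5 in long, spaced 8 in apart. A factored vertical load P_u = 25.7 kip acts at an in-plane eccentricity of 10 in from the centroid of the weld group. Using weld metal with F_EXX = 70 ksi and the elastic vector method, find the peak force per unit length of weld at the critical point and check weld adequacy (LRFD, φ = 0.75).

f_max ≈ 3.3 kip/in; adequate

Total weld length L_w = 25 in. Treat welds as unit-width lines.
Polar moment about centroid: J = 2[d³/12 + d(b/2)²] = 2[12.5³/12 + 12.5×4²] = 725.5 in³.
Direct shear f_v = P/L_w = 25.7 / 25 = 1.028 kip/in (vertical).
Torsion M = P·e = 25.7 × 10 = 257 kip·in.
Critical point at (x, y) = (4, 6.25) from centroid. f_tx = M·y/J = 2.214 kip/in; f_ty = M·x/J = 1.417 kip/in.
Resultant f_max = √[f_tx² + (f_v + f_ty)²] = √[2.214² + (1.028 + 1.417)²] = 3.298 kip/in.
Capacity per unit length: φr_n = 0.75 × 0.6 × 70 × (0.707 × 0.1875) = 4.176 kip/in.
3.298 ≤ 4.176 → adequate.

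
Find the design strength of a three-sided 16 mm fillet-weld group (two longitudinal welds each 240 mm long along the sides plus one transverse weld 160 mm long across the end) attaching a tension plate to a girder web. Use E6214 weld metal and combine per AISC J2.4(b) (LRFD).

φR_n ≈ 2050 kN

E62XX → F_EXX = 620 MPa.
t_e = 0.707 × 16 = 11.31 mm.
R_nwl = 0.6 × 620 × 11.31 × 480 × 10⁻³ = 2020 kN (longitudinal, 2 welds).
R_nwt = 0.6 × 620 × 11.31 × 160 × 10⁻³ = 673.3 kN (transverse, base value).
(i) R_nwl + R_nwt = 2693 kN; (ii) 0.85 R_nwl + 1.5 R_nwt = 2727 kN.
R_n = max = 2727 kN [governs: (ii)]; φR_n = 2045 kN.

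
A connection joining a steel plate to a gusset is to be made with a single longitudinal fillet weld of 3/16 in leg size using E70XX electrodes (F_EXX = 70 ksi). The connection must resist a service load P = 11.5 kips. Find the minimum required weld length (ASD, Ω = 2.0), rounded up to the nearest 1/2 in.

Throat t_e = 0.707 × 0.1875 = 0.1326 in.
r_n/Ω = (0.6 × 70 × 0.1326) / 2.0 = 2.784 kip/in.
L_req = P / (r_n/Ω) = 11.5 / 2.784 = 4.131 in total.
Round up → use L = 4.5 in.

L = 4.5 in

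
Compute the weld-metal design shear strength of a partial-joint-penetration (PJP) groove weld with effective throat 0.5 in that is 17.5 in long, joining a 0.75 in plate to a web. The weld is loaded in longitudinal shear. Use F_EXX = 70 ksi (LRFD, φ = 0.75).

Effective throat (given) t_e = 0.5 in.
A_we = 0.5 × 17.5 = 8.75 in².
F_nw = 0.6 F_EXX = 42 ksi.
φR_n = 0.75 × 42 × 8.75 = 275.6 kips.

φR_n ≈ 276 kips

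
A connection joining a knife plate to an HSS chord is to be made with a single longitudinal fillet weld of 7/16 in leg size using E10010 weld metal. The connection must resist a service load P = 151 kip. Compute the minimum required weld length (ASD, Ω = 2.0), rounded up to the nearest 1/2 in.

E100XX → F_EXX = 100 ksi.
Throat t_e = 0.707 × 0.4375 = 0.3093 in.
r_n/Ω = (0.6 × 100 × 0.3093) / 2.0 = 9.279 kip/in.
L_req = P / (r_n/Ω) = 151 / 9.279 = 16.27 in total.
Round up → use L = 16.5 in.

L = 16.5 in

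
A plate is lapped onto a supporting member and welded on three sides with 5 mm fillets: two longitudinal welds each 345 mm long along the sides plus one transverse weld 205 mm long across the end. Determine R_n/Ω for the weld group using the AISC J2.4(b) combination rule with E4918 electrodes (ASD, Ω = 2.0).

R_n/Ω ≈ 465 kN

E49XX → F_EXX = 490 MPa.
t_e = 0.707 × 5 = 3.535 mm.
R_nwl = 0.6 × 490 × 3.535 × 690 × 10⁻³ = 717.1 kN (longitudinal, 2 welds).
R_nwt = 0.6 × 490 × 3.535 × 205 × 10⁻³ = 213.1 kN (transverse, base value).
(i) R_nwl + R_nwt = 930.2 kN; (ii) 0.85 R_nwl + 1.5 R_nwt = 929.1 kN.
R_n = max = 930.2 kN [governs: (i)]; R_n/Ω = 465.1 kN.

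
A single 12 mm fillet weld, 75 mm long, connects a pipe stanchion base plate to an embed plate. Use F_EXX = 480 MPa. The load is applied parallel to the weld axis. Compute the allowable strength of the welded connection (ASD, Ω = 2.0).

Effective throat t_e = 0.707 × 12 = 8.484 mm.
Total length L = 75 mm; A_we = 8.484 × 75 = 636.3 mm².
F_nw = 0.6 F_EXX = 0.6 × 480 = 288 MPa.
R_n = 288 × 636.3 × 10⁻³ = 183.3 kN; R_n/Ω = 183.3/2.0 = 91.63 kN.

R_n/Ω ≈ 91.6 kN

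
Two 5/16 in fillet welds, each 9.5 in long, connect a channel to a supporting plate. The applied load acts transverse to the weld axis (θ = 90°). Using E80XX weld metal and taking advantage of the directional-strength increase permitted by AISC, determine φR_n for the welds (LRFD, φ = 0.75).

φR_n ≈ 227 kip

E80XX → F_EXX = 80 ksi.
t_e = 0.707 × 0.3125 = 0.2209 in; A_we = 0.2209 × 19 = 4.198 in².
Directional factor: 1.0 + 0.5 sin^1.5(90°) = 1.5.
F_nw = 0.6 × 80 × 1.5 = 72 ksi.
φR_n = 0.75 × 72 × 4.198 = 226.7 kip.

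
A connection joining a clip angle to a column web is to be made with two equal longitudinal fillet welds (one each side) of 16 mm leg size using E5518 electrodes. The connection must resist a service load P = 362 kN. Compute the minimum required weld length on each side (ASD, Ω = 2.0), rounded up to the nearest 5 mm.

L = 100 mm on each side

E55XX → F_EXX = 550 MPa.
Throat t_e = 0.707 × 16 = 11.31 mm.
r_n/Ω = (0.6 × 550 × 11.31) / 2.0 = 1866 N/mm = 1.866 kN/mm.
L_req = P / (r_n/Ω) = 362 / 1.866 = 193.9 mm total.
Per side: 193.9 / 2 = 96.97 mm.
Round up → use L = 100 mm on each side.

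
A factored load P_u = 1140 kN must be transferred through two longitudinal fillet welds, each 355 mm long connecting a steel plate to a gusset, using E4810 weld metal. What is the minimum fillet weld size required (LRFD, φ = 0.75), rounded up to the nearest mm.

E48XX → F_EXX = 480 MPa.
Total weld length L = 710 mm.
Required throat t_e = P_u / (φ × 0.6 F_EXX × L) = 1140 / (0.75 × 0.6 × 480 × 710 × 10⁻³) = 7.433 mm.
Required leg w = t_e / 0.707 = 10.51 mm → use 11 mm.

w = 11 mm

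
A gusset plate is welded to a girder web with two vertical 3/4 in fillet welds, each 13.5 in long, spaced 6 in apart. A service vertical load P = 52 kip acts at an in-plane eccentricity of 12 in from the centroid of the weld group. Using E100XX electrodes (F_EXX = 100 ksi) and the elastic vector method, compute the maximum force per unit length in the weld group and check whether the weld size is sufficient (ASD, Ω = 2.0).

f_max ≈ 8.04 kip/in; adequate

Total weld length L_w = 27 in. Treat welds as unit-width lines.
Polar moment about centroid: J = 2[d³/12 + d(b/2)²] = 2[13.5³/12 + 13.5×3²] = 653.1 in³.
Direct shear f_v = P/L_w = 52 / 27 = 1.926 kip/in (vertical).
Torsion M = P·e = 52 × 12 = 624 kip·in.
Critical point at (x, y) = (3, 6.75) from centroid. f_tx = M·y/J = 6.45 kip/in; f_ty = M·x/J = 2.866 kip/in.
Resultant f_max = √[f_tx² + (f_v + f_ty)²] = √[6.45² + (1.926 + 2.866)²] = 8.035 kip/in.
Capacity per unit length: r_n/Ω = (1/2.0) × 0.6 × 100 × (0.707 × 0.75) = 15.91 kip/in.
8.035 ≤ 15.91 → adequate.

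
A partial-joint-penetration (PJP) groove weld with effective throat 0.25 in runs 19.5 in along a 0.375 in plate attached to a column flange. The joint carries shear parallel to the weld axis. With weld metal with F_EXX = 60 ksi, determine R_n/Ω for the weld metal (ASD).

Effective throat (given) t_e = 0.25 in.
A_we = 0.25 × 19.5 = 4.875 in².
F_nw = 0.6 F_EXX = 36 ksi.
R_n/Ω = (36 × 4.875) / 2.0 = 87.75 kip.

R_n/Ω ≈ 87.8 kip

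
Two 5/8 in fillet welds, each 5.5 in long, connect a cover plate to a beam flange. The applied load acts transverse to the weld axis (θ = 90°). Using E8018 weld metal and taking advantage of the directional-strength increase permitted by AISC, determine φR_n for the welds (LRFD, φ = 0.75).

φR_n ≈ 262 kip

E80XX → F_EXX = 80 ksi.
t_e = 0.707 × 0.625 = 0.4419 in; A_we = 0.4419 × 11 = 4.861 in².
Directional factor: 1.0 + 0.5 sin^1.5(90°) = 1.5.
F_nw = 0.6 × 80 × 1.5 = 72 ksi.
φR_n = 0.75 × 72 × 4.861 = 262.5 kip.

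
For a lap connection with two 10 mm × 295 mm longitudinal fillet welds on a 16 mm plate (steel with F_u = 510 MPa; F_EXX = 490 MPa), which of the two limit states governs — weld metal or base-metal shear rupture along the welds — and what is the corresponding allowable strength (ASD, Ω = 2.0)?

R_n/Ω ≈ 613 kN (weld metal governs)

t_e = 0.707 × 10 = 7.07 mm; L = 590 mm.
Weld metal: R_n/Ω = (1/2.0) × 0.6 × 490 × 7.07 × 590 × 10⁻³ = 613.2 kN.
Base metal (shear rupture): R_n/Ω = (1/2.0) × 0.6 × 510 × 16 × 590 × 10⁻³ = 1444 kN.
Governing: weld metal.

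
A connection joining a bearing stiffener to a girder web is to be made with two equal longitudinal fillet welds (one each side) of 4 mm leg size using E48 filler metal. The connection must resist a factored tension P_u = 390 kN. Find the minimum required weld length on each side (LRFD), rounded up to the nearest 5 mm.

L = 320 mm on each side

E48XX → F_EXX = 480 MPa.
Throat t_e = 0.707 × 4 = 2.828 mm.
φr_n = 0.75 × 0.6 × 480 × 2.828 × 10⁻³ = 0.6108 kN/mm.
L_req = P_u / φr_n = 390 / 0.6108 = 638.5 mm total.
Per side: 638.5 / 2 = 319.2 mm.
Round up → use L = 320 mm on each side.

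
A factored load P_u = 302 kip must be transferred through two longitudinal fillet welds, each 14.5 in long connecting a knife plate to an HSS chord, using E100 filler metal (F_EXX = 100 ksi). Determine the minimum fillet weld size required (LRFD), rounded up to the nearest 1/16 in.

w = 3/8 in

Total weld length L = 29 in.
Required throat t_e = P_u / (φ × 0.6 F_EXX × L) = 302 / (0.75 × 0.6 × 100 × 29) = 0.2314 in.
Required leg w = t_e / 0.707 = 0.3273 in → use 3/8 in.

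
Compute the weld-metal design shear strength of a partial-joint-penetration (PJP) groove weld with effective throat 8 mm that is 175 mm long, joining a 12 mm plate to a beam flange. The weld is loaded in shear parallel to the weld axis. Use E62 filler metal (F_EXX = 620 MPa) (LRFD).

Effective throat (given) t_e = 8 mm.
A_we = 8 × 175 = 1400 mm².
F_nw = 0.6 F_EXX = 372 MPa.
φR_n = 0.75 × 372 × 1400 × 10⁻³ = 390.6 kN.

φR_n ≈ 391 kN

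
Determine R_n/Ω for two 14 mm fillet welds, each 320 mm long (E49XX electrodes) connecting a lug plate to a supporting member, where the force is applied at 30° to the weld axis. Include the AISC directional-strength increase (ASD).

E49XX → F_EXX = 490 MPa.
t_e = 0.707 × 14 = 9.898 mm; A_we = 9.898 × 640 = 6335 mm².
Directional factor: 1.0 + 0.5 sin^1.5(30°) = 1.177.
F_nw = 0.6 × 490 × 1.177 = 346 MPa.
R_n/Ω = (346 × 6335) / 2.0 × 10⁻³ = 1096 kN.

R_n/Ω ≈ 1100 kN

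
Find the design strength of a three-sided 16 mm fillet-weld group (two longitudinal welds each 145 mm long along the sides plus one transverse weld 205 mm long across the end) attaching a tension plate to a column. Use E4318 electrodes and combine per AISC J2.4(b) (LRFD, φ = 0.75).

φR_n ≈ 1210 kN

E43XX → F_EXX = 430 MPa.
t_e = 0.707 × 16 = 11.31 mm.
R_nwl = 0.6 × 430 × 11.31 × 290 × 10⁻³ = 846.4 kN (longitudinal, 2 welds).
R_nwt = 0.6 × 430 × 11.31 × 205 × 10⁻³ = 598.3 kN (transverse, base value).
(i) R_nwl + R_nwt = 1445 kN; (ii) 0.85 R_nwl + 1.5 R_nwt = 1617 kN.
R_n = max = 1617 kN [governs: (ii)]; φR_n = 1213 kN.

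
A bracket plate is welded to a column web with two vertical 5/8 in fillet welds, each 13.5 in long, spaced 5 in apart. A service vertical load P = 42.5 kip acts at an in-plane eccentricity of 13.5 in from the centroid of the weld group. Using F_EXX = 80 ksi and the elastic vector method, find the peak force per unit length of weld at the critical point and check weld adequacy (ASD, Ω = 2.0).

Total weld length L_w = 27 in. Treat welds as unit-width lines.
Polar moment about centroid: J = 2[d³/12 + d(b/2)²] = 2[13.5³/12 + 13.5×2.5²] = 578.8 in³.
Direct shear f_v = P/L_w = 42.5 / 27 = 1.574 kip/in (vertical).
Torsion M = P·e = 42.5 × 13.5 = 573.75 kip·in.
Critical point at (x, y) = (2.5, 6.75) from centroid. f_tx = M·y/J = 6.691 kip/in; f_ty = M·x/J = 2.478 kip/in.
Resultant f_max = √[f_tx² + (f_v + f_ty)²] = √[6.691² + (1.574 + 2.478)²] = 7.822 kip/in.
Capacity per unit length: r_n/Ω = (1/2.0) × 0.6 × 80 × (0.707 × 0.625) = 10.6 kip/in.
7.822 ≤ 10.6 → adequate.

f_max ≈ 7.82 kip/in; adequate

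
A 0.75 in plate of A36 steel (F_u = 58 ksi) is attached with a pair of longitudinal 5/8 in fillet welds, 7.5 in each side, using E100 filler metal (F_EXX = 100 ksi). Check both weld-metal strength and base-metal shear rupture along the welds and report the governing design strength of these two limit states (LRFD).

φR_n ≈ 294 kips (base-metal shear rupture governs)

t_e = 0.707 × 0.625 = 0.4419 in; L = 15 in.
Weld metal: φR_n = 0.75 × 0.6 × 100 × 0.4419 × 15 = 298.3 kips.
Base metal (shear rupture): φR_n = 0.75 × 0.6 × 58 × 0.75 × 15 = 293.6 kips.
Governing: base-metal shear rupture.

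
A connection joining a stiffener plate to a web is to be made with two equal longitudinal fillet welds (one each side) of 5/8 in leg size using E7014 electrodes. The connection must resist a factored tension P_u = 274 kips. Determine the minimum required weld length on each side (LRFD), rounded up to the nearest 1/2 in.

E70XX → F_EXX = 70 ksi.
Throat t_e = 0.707 × 0.625 = 0.4419 in.
φr_n = 0.75 × 0.6 × 70 × 0.4419 = 13.92 kips/in.
L_req = P_u / φr_n = 274 / 13.92 = 19.69 in total.
Per side: 19.69 / 2 = 9.843 in.
Round up → use L = 10 in on each side.

L = 10 in on each side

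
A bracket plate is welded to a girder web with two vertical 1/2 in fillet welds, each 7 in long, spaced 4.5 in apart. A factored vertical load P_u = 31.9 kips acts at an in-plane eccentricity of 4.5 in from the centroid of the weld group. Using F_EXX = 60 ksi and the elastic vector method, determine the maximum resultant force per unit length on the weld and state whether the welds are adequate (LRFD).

Total weld length L_w = 14 in. Treat welds as unit-width lines.
Polar moment about centroid: J = 2[d³/12 + d(b/2)²] = 2[7³/12 + 7×2.25²] = 128 in³.
Direct shear f_v = P/L_w = 31.9 / 14 = 2.279 kip/in (vertical).
Torsion M = P·e = 31.9 × 4.5 = 143.55 kip·in.
Critical point at (x, y) = (2.25, 3.5) from centroid. f_tx = M·y/J = 3.924 kip/in; f_ty = M·x/J = 2.523 kip/in.
Resultant f_max = √[f_tx² + (f_v + f_ty)²] = √[3.924² + (2.279 + 2.523)²] = 6.201 kip/in.
Capacity per unit length: φr_n = 0.75 × 0.6 × 60 × (0.707 × 0.5) = 9.544 kip/in.
6.201 ≤ 9.544 → adequate.

f_max ≈ 6.2 kip/in; adequate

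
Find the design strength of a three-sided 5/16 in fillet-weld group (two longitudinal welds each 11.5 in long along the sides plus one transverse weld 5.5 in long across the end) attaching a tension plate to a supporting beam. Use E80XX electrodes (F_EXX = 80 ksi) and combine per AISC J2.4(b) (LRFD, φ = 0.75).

φR_n ≈ 227 kips

t_e = 0.707 × 0.3125 = 0.2209 in.
R_nwl = 0.6 × 80 × 0.2209 × 23 = 243.9 kips (longitudinal, 2 welds).
R_nwt = 0.6 × 80 × 0.2209 × 5.5 = 58.33 kips (transverse, base value).
(i) R_nwl + R_nwt = 302.2 kips; (ii) 0.85 R_nwl + 1.5 R_nwt = 294.8 kips.
R_n = max = 302.2 kips [governs: (i)]; φR_n = 226.7 kips.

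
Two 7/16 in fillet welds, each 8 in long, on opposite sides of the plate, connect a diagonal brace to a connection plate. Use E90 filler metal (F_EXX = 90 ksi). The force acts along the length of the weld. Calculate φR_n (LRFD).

Effective throat t_e = 0.707 × 0.4375 = 0.3093 in.
Total length L = 16 in; A_we = 0.3093 × 16 = 4.949 in².
F_nw = 0.6 F_EXX = 0.6 × 90 = 54 ksi.
φR_n = 0.75 × 54 × 4.949 = 200.4 kips.

φR_n ≈ 200 kips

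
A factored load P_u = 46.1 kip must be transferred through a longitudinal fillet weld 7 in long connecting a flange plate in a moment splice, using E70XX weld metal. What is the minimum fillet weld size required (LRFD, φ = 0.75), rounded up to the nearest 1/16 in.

w = 5/16 in

E70XX → F_EXX = 70 ksi.
Total weld length L = 7 in.
Required throat t_e = P_u / (φ × 0.6 F_EXX × L) = 46.1 / (0.75 × 0.6 × 70 × 7) = 0.2091 in.
Required leg w = t_e / 0.707 = 0.2957 in → use 5/16 in.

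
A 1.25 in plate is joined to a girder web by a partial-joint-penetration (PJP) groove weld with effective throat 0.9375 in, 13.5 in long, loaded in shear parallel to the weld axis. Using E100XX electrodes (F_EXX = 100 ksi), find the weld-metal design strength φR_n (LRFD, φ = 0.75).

Effective throat (given) t_e = 0.9375 in.
A_we = 0.9375 × 13.5 = 12.66 in².
F_nw = 0.6 F_EXX = 60 ksi.
φR_n = 0.75 × 60 × 12.66 = 569.5 kip.

φR_n ≈ 570 kip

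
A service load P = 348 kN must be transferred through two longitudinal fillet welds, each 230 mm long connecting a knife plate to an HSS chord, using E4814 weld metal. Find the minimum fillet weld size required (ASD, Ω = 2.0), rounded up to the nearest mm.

w = 8 mm

E48XX → F_EXX = 480 MPa.
Total weld length L = 460 mm.
Required throat t_e = P × Ω / (0.6 F_EXX × L) = 348 × 2.0 / (0.6 × 480 × 460 × 10⁻³) = 5.254 mm.
Required leg w = t_e / 0.707 = 7.431 mm → use 8 mm.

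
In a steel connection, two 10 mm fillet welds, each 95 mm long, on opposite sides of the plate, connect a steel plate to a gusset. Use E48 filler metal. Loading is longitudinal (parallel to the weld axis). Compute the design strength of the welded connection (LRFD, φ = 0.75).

φR_n ≈ 290 kN

E48XX → F_EXX = 480 MPa.
Effective throat t_e = 0.707 × 10 = 7.07 mm.
Total length L = 190 mm; A_we = 7.07 × 190 = 1343 mm².
F_nw = 0.6 F_EXX = 0.6 × 480 = 288 MPa.
φR_n = 0.75 × 288 × 1343 × 10⁻³ = 290.2 kN.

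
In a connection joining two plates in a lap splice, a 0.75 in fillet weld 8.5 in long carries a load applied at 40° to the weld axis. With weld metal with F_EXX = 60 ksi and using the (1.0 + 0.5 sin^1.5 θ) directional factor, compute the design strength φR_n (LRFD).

t_e = 0.707 × 0.75 = 0.5302 in; A_we = 0.5302 × 8.5 = 4.507 in².
Directional factor: 1.0 + 0.5 sin^1.5(40°) = 1.258.
F_nw = 0.6 × 60 × 1.258 = 45.28 ksi.
φR_n = 0.75 × 45.28 × 4.507 = 153 kip.

φR_n ≈ 153 kip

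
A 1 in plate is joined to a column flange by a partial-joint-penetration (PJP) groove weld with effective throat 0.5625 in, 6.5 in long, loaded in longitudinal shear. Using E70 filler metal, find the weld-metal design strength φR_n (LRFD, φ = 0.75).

φR_n ≈ 115 kips

E70XX → F_EXX = 70 ksi.
Effective throat (given) t_e = 0.5625 in.
A_we = 0.5625 × 6.5 = 3.656 in².
F_nw = 0.6 F_EXX = 42 ksi.
φR_n = 0.75 × 42 × 3.656 = 115.2 kips.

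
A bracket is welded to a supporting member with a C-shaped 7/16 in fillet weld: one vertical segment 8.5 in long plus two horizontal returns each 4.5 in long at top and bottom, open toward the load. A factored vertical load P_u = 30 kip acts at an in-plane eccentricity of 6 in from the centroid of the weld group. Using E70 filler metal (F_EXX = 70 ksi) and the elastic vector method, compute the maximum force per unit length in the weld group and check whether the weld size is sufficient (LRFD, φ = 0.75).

f_max ≈ 5.12 kip/in; adequate

Total weld length L_w = 17.5 in. Treat welds as unit-width lines.
Centroid: x̄ = 2×4.5×2.25 / 17.5 = 1.157 in from the vertical weld.
Polar moment about centroid: J = I_x + I_y = [8.5³/12 + 2×4.5×4.25²] + [8.5×1.157² + 2(4.5³/12 + 4.5×1.093²)] = 251.1 in³.
Direct shear f_v = P/L_w = 30 / 17.5 = 1.714 kip/in (vertical).
Torsion M = P·e = 30 × 6 = 180 kip·in.
Critical point at (x, y) = (3.343, 4.25) from centroid. f_tx = M·y/J = 3.047 kip/in; f_ty = M·x/J = 2.397 kip/in.
Resultant f_max = √[f_tx² + (f_v + f_ty)²] = √[3.047² + (1.714 + 2.397)²] = 5.117 kip/in.
Capacity per unit length: φr_n = 0.75 × 0.6 × 70 × (0.707 × 0.4375) = 9.743 kip/in.
5.117 ≤ 9.743 → adequate.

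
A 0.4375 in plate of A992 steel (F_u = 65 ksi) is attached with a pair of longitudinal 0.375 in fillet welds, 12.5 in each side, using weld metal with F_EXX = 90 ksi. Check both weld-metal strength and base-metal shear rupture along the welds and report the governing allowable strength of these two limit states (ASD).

R_n/Ω ≈ 179 kips (weld metal governs)

t_e = 0.707 × 0.375 = 0.2651 in; L = 25 in.
Weld metal: R_n/Ω = (1/2.0) × 0.6 × 90 × 0.2651 × 25 = 179 kips.
Base metal (shear rupture): R_n/Ω = (1/2.0) × 0.6 × 65 × 0.4375 × 25 = 213.3 kips.
Governing: weld metal.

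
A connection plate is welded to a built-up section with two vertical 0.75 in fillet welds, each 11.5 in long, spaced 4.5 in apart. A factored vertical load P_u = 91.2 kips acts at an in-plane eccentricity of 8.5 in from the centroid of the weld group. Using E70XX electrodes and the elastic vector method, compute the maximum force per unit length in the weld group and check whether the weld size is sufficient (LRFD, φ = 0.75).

E70XX → F_EXX = 70 ksi.
Total weld length L_w = 23 in. Treat welds as unit-width lines.
Polar moment about centroid: J = 2[d³/12 + d(b/2)²] = 2[11.5³/12 + 11.5×2.25²] = 369.9 in³.
Direct shear f_v = P/L_w = 91.2 / 23 = 3.965 kip/in (vertical).
Torsion M = P·e = 91.2 × 8.5 = 775.2 kip·in.
Critical point at (x, y) = (2.25, 5.75) from centroid. f_tx = M·y/J = 12.05 kip/in; f_ty = M·x/J = 4.715 kip/in.
Resultant f_max = √[f_tx² + (f_v + f_ty)²] = √[12.05² + (3.965 + 4.715)²] = 14.85 kip/in.
Capacity per unit length: φr_n = 0.75 × 0.6 × 70 × (0.707 × 0.75) = 16.7 kip/in.
14.85 ≤ 16.7 → adequate.

f_max ≈ 14.9 kip/in; adequate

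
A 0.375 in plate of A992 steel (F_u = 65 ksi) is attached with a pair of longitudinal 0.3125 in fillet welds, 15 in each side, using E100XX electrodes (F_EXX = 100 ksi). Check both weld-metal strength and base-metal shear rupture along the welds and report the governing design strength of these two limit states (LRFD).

φR_n ≈ 298 kips (weld metal governs)

t_e = 0.707 × 0.3125 = 0.2209 in; L = 30 in.
Weld metal: φR_n = 0.75 × 0.6 × 100 × 0.2209 × 30 = 298.3 kips.
Base metal (shear rupture): φR_n = 0.75 × 0.6 × 65 × 0.375 × 30 = 329.1 kips.
Governing: weld metal.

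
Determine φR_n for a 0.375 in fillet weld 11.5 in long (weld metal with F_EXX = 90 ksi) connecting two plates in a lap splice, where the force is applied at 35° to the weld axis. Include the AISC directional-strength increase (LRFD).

φR_n ≈ 150 kips

t_e = 0.707 × 0.375 = 0.2651 in; A_we = 0.2651 × 11.5 = 3.049 in².
Directional factor: 1.0 + 0.5 sin^1.5(35°) = 1.217.
F_nw = 0.6 × 90 × 1.217 = 65.73 ksi.
φR_n = 0.75 × 65.73 × 3.049 = 150.3 kips.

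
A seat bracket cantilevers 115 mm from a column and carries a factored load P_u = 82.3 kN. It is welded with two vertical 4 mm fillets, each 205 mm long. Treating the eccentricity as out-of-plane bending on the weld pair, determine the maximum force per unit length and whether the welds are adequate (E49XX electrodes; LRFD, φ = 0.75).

f_max ≈ 705 N/mm; NOT adequate

E49XX → F_EXX = 490 MPa.
L_w = 2 × 205 = 410 mm; section modulus (unit throat) S = 2 × L²/6 = 14010 mm².
Direct shear f_v = P/L_w = 82.3×10³/410 = 200.7 N/mm.
Moment M = P × e = 82.3×10³ × 115 = 9464500 N·mm; bending f_b = M/S = 675.6 N/mm.
f_max = √(f_v² + f_b²) = √(200.7² + 675.6²) = 704.8 N/mm.
φr_n = 0.75 × 0.6 × 490 × (0.707 × 4) = 623.6 N/mm → NOT adequate.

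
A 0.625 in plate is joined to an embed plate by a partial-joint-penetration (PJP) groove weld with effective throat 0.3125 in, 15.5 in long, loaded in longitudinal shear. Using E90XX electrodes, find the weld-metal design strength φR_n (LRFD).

φR_n ≈ 196 kips

E90XX → F_EXX = 90 ksi.
Effective throat (given) t_e = 0.3125 in.
A_we = 0.3125 × 15.5 = 4.844 in².
F_nw = 0.6 F_EXX = 54 ksi.
φR_n = 0.75 × 54 × 4.844 = 196.2 kips.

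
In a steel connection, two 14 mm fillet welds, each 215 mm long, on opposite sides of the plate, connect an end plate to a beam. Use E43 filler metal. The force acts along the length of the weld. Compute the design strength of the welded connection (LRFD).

φR_n ≈ 824 kN

E43XX → F_EXX = 430 MPa.
Effective throat t_e = 0.707 × 14 = 9.898 mm.
Total length L = 430 mm; A_we = 9.898 × 430 = 4256 mm².
F_nw = 0.6 F_EXX = 0.6 × 430 = 258 MPa.
φR_n = 0.75 × 258 × 4256 × 10⁻³ = 823.6 kN.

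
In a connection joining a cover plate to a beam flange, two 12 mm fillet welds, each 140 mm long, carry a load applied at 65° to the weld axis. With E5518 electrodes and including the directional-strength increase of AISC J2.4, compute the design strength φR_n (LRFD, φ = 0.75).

E55XX → F_EXX = 550 MPa.
t_e = 0.707 × 12 = 8.484 mm; A_we = 8.484 × 280 = 2376 mm².
Directional factor: 1.0 + 0.5 sin^1.5(65°) = 1.431.
F_nw = 0.6 × 550 × 1.431 = 472.4 MPa.
φR_n = 0.75 × 472.4 × 2376 × 10⁻³ = 841.6 kN.

φR_n ≈ 842 kN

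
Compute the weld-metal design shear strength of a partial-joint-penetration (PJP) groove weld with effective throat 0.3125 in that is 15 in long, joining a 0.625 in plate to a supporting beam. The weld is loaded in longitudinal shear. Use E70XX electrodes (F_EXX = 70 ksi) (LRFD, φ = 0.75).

φR_n ≈ 148 kip

Effective throat (given) t_e = 0.3125 in.
A_we = 0.3125 × 15 = 4.688 in².
F_nw = 0.6 F_EXX = 42 ksi.
φR_n = 0.75 × 42 × 4.688 = 147.7 kip.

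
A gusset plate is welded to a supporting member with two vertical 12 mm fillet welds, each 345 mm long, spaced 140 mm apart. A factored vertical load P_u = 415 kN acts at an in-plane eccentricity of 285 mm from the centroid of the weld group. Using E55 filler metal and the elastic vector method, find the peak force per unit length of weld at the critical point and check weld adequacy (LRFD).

E55XX → F_EXX = 550 MPa.
Total weld length L_w = 690 mm. Treat welds as unit-width lines.
Polar moment about centroid: J = 2[d³/12 + d(b/2)²] = 2[345³/12 + 345×70²] = 10220000 mm³.
Direct shear f_v = P/L_w = 415×10³ / 690 = 601.4 N/mm (vertical).
Torsion M = P·e = 415×10³ × 285 = 118280000 N·mm.
Critical point at (x, y) = (70, 172.5) from centroid. f_tx = M·y/J = 1995 N/mm; f_ty = M·x/J = 809.7 N/mm.
Resultant f_max = √[f_tx² + (f_v + f_ty)²] = √[1995² + (601.4 + 809.7)²] = 2444 N/mm.
Capacity per unit length: φr_n = 0.75 × 0.6 × 550 × (0.707 × 12) = 2100 N/mm.
2444 > 2100 → NOT adequate.

f_max ≈ 2440 N/mm; NOT adequate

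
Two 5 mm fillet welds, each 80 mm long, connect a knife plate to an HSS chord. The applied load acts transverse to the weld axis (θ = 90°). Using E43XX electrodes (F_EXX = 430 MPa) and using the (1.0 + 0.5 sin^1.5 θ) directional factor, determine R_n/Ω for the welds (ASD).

R_n/Ω ≈ 109 kN

t_e = 0.707 × 5 = 3.535 mm; A_we = 3.535 × 160 = 565.6 mm².
Directional factor: 1.0 + 0.5 sin^1.5(90°) = 1.5.
F_nw = 0.6 × 430 × 1.5 = 387 MPa.
R_n/Ω = (387 × 565.6) / 2.0 × 10⁻³ = 109.4 kN.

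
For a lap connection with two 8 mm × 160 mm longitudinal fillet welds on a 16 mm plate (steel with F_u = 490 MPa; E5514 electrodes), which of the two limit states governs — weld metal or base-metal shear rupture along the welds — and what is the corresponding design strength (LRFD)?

φR_n ≈ 448 kN (weld metal governs)

E55XX → F_EXX = 550 MPa.
t_e = 0.707 × 8 = 5.656 mm; L = 320 mm.
Weld metal: φR_n = 0.75 × 0.6 × 550 × 5.656 × 320 × 10⁻³ = 448 kN.
Base metal (shear rupture): φR_n = 0.75 × 0.6 × 490 × 16 × 320 × 10⁻³ = 1129 kN.
Governing: weld metal.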